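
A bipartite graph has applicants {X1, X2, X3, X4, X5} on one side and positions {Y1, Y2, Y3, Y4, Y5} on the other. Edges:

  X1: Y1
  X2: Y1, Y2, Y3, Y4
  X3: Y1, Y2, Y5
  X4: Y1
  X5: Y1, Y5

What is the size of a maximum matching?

4

Unit-capacity flow: source→left, listed edges, right→sink; max matching = max flow.
Augmenting path X1→Y1 (+1); matched 1.
Augmenting path X2→Y2 (+1); matched 2.
Augmenting path X3→Y5 (+1); matched 3.
Augmenting path X5→Y5→X3→Y2→X2→Y3 (+1); matched 4.
No augmenting path remains; maximum matching = 4.
König certificate: {X2, X3, X5, Y1} is a vertex cover of size 4 (every listed pair touches it), so no matching can be larger.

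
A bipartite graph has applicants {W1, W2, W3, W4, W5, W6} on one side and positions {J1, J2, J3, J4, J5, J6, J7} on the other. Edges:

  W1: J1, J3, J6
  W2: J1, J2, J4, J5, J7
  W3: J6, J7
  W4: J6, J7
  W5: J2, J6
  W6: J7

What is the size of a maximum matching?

Unit-capacity flow: source→left, listed edges, right→sink; max matching = max flow.
Augmenting path W1→J1 (+1); matched 1.
Augmenting path W2→J2 (+1); matched 2.
Augmenting path W3→J6 (+1); matched 3.
Augmenting path W4→J7 (+1); matched 4.
Augmenting path W5→J2→W2→J4 (+1); matched 5.
No augmenting path remains; maximum matching = 5.
König certificate: {W1, W2, W5, J6, J7} is a vertex cover of size 5 (every listed pair touches it), so no matching can be larger.

5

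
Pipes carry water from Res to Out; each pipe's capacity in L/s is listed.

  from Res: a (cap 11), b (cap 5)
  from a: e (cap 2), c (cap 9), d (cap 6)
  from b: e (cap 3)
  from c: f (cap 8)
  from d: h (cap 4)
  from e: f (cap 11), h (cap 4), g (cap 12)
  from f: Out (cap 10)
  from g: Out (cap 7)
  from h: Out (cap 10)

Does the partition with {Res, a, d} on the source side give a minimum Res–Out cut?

Given cut capacity: 5 + 9 + 2 + 4 = 20.
Augment Res→a→c→f→Out: bottleneck 8, flow now 8.
Augment Res→a→d→h→Out: bottleneck 3, flow now 11.
Augment Res→b→e→f→Out: bottleneck 2, flow now 13.
Augment Res→b→e→g→Out: bottleneck 1, flow now 14.
No augmenting path remains; maximum flow = 14.
In the residual graph, reachable from Res: {Res, b}.
Min-cut edges: Res→a (11), b→e (3); capacity 11 + 3 = 14.
Cut capacity 20 exceeds the max flow 14, so it is not minimum.

No — its capacity is 20, but the minimum cut has capacity 14.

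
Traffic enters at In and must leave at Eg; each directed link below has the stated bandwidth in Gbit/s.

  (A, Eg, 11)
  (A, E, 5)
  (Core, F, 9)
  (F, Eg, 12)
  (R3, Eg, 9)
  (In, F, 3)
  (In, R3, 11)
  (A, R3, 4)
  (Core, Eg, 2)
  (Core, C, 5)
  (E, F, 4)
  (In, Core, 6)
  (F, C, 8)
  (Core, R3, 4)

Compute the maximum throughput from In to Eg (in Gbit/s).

Augment In→Core→Eg: bottleneck 2, flow now 2.
Augment In→F→Eg: bottleneck 3, flow now 5.
Augment In→R3→Eg: bottleneck 9, flow now 14.
Augment In→Core→F→Eg: bottleneck 4, flow now 18.
No augmenting path remains; maximum flow = 18.
In the residual graph, reachable from In: {In, R3}.
Min-cut edges: In→Core (6), In→F (3), R3→Eg (9); capacity 6 + 3 + 9 = 18.
This cut is saturated, so no flow can exceed 18.

18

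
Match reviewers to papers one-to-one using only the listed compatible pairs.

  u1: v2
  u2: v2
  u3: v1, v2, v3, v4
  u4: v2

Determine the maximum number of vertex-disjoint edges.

Unit-capacity flow: source→left, listed edges, right→sink; max matching = max flow.
Augmenting path u1→v2 (+1); matched 1.
Augmenting path u3→v1 (+1); matched 2.
No augmenting path remains; maximum matching = 2.
König certificate: {u3, v2} is a vertex cover of size 2 (every listed pair touches it), so no matching can be larger.

2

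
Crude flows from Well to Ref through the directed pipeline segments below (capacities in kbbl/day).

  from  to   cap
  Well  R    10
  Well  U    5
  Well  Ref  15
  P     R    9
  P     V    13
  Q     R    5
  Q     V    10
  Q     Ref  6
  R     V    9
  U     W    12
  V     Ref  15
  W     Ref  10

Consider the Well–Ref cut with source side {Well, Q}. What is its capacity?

51

Edges leaving {Well, Q}: Well→R (10), Well→U (5), Well→Ref (15), Q→R (5), Q→V (10), Q→Ref (6).
Cut capacity = 10 + 5 + 15 + 5 + 10 + 6 = 51.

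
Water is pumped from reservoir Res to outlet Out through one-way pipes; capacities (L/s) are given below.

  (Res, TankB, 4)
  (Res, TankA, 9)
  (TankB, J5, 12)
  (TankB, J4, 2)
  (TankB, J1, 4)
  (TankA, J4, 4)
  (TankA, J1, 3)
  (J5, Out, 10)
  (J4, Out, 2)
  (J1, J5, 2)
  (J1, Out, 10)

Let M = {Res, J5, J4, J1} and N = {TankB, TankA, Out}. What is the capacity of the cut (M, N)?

Edges leaving {Res, J5, J4, J1}: Res→TankB (4), Res→TankA (9), J5→Out (10), J4→Out (2), J1→Out (10).
Cut capacity = 4 + 9 + 10 + 2 + 10 = 35.

35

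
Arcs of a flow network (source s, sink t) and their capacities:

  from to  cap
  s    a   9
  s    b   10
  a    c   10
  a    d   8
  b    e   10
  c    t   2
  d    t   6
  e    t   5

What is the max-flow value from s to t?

13

Augment s→a→c→t: bottleneck 2, flow now 2.
Augment s→a→d→t: bottleneck 6, flow now 8.
Augment s→b→e→t: bottleneck 5, flow now 13.
No augmenting path remains; maximum flow = 13.
In the residual graph, reachable from s: {s, a, b, c, d, e}.
Min-cut edges: c→t (2), d→t (6), e→t (5); capacity 2 + 6 + 5 = 13.
This cut is saturated, so no flow can exceed 13.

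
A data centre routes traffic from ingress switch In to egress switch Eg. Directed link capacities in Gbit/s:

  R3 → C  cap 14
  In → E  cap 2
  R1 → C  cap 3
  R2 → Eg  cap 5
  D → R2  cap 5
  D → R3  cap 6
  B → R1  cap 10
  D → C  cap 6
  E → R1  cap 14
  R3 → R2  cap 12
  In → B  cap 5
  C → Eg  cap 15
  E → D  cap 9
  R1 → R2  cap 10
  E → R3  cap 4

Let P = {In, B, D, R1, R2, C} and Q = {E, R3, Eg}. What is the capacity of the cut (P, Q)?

28

Edges leaving {In, B, D, R1, R2, C}: In→E (2), D→R3 (6), R2→Eg (5), C→Eg (15).
Cut capacity = 2 + 6 + 5 + 15 = 28.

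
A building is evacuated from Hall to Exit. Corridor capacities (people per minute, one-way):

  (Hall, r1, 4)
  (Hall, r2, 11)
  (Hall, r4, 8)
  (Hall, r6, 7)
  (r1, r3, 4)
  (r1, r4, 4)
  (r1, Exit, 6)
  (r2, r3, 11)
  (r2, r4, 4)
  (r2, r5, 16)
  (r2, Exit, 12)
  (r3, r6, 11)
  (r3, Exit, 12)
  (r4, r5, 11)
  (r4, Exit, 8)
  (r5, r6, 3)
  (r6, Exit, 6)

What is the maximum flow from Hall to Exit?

29

Augment Hall→r1→Exit: bottleneck 4, flow now 4.
Augment Hall→r2→Exit: bottleneck 11, flow now 15.
Augment Hall→r4→Exit: bottleneck 8, flow now 23.
Augment Hall→r6→Exit: bottleneck 6, flow now 29.
No augmenting path remains; maximum flow = 29.
In the residual graph, reachable from Hall: {Hall, r6}.
Min-cut edges: Hall→r1 (4), Hall→r2 (11), Hall→r4 (8), r6→Exit (6); capacity 4 + 11 + 8 + 6 = 29.
This cut is saturated, so no flow can exceed 29.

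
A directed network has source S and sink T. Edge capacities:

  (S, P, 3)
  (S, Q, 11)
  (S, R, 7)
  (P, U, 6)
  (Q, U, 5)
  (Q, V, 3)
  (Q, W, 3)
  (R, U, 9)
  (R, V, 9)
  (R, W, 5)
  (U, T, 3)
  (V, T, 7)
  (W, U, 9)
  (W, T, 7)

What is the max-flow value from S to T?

Augment S→P→U→T: bottleneck 3, flow now 3.
Augment S→Q→V→T: bottleneck 3, flow now 6.
Augment S→Q→W→T: bottleneck 3, flow now 9.
Augment S→R→V→T: bottleneck 4, flow now 13.
Augment S→R→W→T: bottleneck 3, flow now 16.
No augmenting path remains; maximum flow = 16.
In the residual graph, reachable from S: {S, P, Q, U}.
Min-cut edges: S→R (7), Q→V (3), Q→W (3), U→T (3); capacity 7 + 3 + 3 + 3 = 16.
This cut is saturated, so no flow can exceed 16.

16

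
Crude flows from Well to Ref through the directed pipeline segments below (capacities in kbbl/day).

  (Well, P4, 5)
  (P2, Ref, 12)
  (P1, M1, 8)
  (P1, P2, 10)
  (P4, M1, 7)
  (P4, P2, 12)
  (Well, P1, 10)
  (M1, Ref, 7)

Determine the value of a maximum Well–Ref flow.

Augment Well→P1→M1→Ref: bottleneck 7, flow now 7.
Augment Well→P1→P2→Ref: bottleneck 3, flow now 10.
Augment Well→P4→P2→Ref: bottleneck 5, flow now 15.
No augmenting path remains; maximum flow = 15.
In the residual graph, reachable from Well: {Well}.
Min-cut edges: Well→P1 (10), Well→P4 (5); capacity 10 + 5 = 15.
This cut is saturated, so no flow can exceed 15.

15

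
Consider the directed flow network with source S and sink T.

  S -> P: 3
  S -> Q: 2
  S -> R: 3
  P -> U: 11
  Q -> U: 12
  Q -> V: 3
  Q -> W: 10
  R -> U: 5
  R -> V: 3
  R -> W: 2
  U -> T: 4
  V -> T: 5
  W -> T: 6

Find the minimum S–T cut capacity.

8

Augment S→P→U→T: bottleneck 3, flow now 3.
Augment S→Q→U→T: bottleneck 1, flow now 4.
Augment S→Q→V→T: bottleneck 1, flow now 5.
Augment S→R→V→T: bottleneck 3, flow now 8.
No augmenting path remains; maximum flow = 8.
By max-flow min-cut, the minimum cut capacity equals the max flow.
In the residual graph, reachable from S: {S}.
Min-cut edges: S→P (3), S→Q (2), S→R (3); capacity 3 + 2 + 3 = 8.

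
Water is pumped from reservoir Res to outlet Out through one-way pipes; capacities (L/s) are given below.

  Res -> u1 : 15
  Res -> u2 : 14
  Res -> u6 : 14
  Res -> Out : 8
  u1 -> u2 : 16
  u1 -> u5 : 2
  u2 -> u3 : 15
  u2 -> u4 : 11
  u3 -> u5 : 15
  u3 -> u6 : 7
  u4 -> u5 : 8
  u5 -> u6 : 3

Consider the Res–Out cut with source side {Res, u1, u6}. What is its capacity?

40

Edges leaving {Res, u1, u6}: Res→u2 (14), Res→Out (8), u1→u2 (16), u1→u5 (2).
Cut capacity = 14 + 8 + 16 + 2 = 40.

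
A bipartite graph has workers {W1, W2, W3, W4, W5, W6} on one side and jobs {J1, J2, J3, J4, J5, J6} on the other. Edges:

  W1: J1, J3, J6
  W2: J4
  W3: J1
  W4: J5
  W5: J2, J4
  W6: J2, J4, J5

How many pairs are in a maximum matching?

5

Unit-capacity flow: source→left, listed edges, right→sink; max matching = max flow.
Augmenting path W1→J1 (+1); matched 1.
Augmenting path W2→J4 (+1); matched 2.
Augmenting path W4→J5 (+1); matched 3.
Augmenting path W5→J2 (+1); matched 4.
Augmenting path W3→J1→W1→J3 (+1); matched 5.
No augmenting path remains; maximum matching = 5.
König certificate: {W1, W3, J2, J4, J5} is a vertex cover of size 5 (every listed pair touches it), so no matching can be larger.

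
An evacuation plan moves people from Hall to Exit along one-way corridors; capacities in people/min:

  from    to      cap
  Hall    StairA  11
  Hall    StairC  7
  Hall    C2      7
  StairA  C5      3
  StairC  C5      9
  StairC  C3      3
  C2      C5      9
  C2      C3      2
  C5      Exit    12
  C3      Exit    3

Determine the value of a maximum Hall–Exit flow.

15

Augment Hall→StairA→C5→Exit: bottleneck 3, flow now 3.
Augment Hall→StairC→C5→Exit: bottleneck 7, flow now 10.
Augment Hall→C2→C5→Exit: bottleneck 2, flow now 12.
Augment Hall→C2→C3→Exit: bottleneck 2, flow now 14.
Augment Hall→C2→C5→StairC→C3→Exit: bottleneck 1, flow now 15. (uses reverse residual edge)
No augmenting path remains; maximum flow = 15.
In the residual graph, reachable from Hall: {Hall, StairA, StairC, C2, C5, C3}.
Min-cut edges: C5→Exit (12), C3→Exit (3); capacity 12 + 3 = 15.
This cut is saturated, so no flow can exceed 15.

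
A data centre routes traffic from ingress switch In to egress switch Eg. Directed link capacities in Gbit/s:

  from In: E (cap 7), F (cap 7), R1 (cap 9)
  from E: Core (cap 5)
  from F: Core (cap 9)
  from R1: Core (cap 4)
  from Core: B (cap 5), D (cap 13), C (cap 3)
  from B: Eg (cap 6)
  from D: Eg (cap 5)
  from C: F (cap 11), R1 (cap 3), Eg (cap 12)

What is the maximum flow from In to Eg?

Augment In→E→Core→B→Eg: bottleneck 5, flow now 5.
Augment In→F→Core→D→Eg: bottleneck 5, flow now 10.
Augment In→F→Core→C→Eg: bottleneck 2, flow now 12.
Augment In→R1→Core→C→Eg: bottleneck 1, flow now 13.
No augmenting path remains; maximum flow = 13.
In the residual graph, reachable from In: {In, E, F, R1, Core, D}.
Min-cut edges: Core→B (5), Core→C (3), D→Eg (5); capacity 5 + 3 + 5 = 13.
This cut is saturated, so no flow can exceed 13.

13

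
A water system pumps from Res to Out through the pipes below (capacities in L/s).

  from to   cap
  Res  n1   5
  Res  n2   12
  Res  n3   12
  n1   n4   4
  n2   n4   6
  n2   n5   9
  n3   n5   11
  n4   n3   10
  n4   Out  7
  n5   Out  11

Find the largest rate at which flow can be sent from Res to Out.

18

Augment Res→n1→n4→Out: bottleneck 4, flow now 4.
Augment Res→n2→n4→Out: bottleneck 3, flow now 7.
Augment Res→n2→n5→Out: bottleneck 9, flow now 16.
Augment Res→n3→n5→Out: bottleneck 2, flow now 18.
No augmenting path remains; maximum flow = 18.
In the residual graph, reachable from Res: {Res, n1, n2, n3, n4, n5}.
Min-cut edges: n4→Out (7), n5→Out (11); capacity 7 + 11 = 18.
This cut is saturated, so no flow can exceed 18.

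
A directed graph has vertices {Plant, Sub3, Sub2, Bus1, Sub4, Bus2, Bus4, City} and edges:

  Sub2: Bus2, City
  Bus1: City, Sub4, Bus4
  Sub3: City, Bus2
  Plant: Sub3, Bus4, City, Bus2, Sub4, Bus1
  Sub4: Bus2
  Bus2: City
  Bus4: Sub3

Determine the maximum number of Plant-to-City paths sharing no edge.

Assign every edge capacity 1; by Menger, the answer equals the max flow.
Path Plant→City (+1); total 1.
Path Plant→Sub3→City (+1); total 2.
Path Plant→Bus1→City (+1); total 3.
Path Plant→Bus2→City (+1); total 4.
No residual Plant→City path; max flow = 4.
Certifying cut of size 4: {Bus2→City, Plant→Bus1, Plant→City, Sub3→City}.

4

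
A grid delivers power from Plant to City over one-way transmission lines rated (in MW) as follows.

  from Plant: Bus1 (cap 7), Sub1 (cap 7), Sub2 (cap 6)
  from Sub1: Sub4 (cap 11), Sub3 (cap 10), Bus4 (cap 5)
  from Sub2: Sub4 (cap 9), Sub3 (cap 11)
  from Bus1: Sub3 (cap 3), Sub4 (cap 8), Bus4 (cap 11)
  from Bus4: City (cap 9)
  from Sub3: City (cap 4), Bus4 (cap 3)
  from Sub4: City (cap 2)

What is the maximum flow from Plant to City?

Augment Plant→Sub1→Bus4→City: bottleneck 5, flow now 5.
Augment Plant→Sub1→Sub3→City: bottleneck 2, flow now 7.
Augment Plant→Sub2→Sub3→City: bottleneck 2, flow now 9.
Augment Plant→Sub2→Sub4→City: bottleneck 2, flow now 11.
Augment Plant→Bus1→Bus4→City: bottleneck 4, flow now 15.
No augmenting path remains; maximum flow = 15.
In the residual graph, reachable from Plant: {Plant, Sub1, Sub2, Bus1, Bus4, Sub3, Sub4}.
Min-cut edges: Bus4→City (9), Sub3→City (4), Sub4→City (2); capacity 9 + 4 + 2 = 15.
This cut is saturated, so no flow can exceed 15.

15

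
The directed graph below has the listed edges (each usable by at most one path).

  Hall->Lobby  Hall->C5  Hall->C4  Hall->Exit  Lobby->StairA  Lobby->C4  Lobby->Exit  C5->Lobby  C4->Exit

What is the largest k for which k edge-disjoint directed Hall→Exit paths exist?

3

Assign every edge capacity 1; by Menger, the answer equals the max flow.
Path Hall→Exit (+1); total 1.
Path Hall→Lobby→Exit (+1); total 2.
Path Hall→C4→Exit (+1); total 3.
No residual Hall→Exit path; max flow = 3.
Certifying cut of size 3: {C4→Exit, Hall→Exit, Lobby→Exit}.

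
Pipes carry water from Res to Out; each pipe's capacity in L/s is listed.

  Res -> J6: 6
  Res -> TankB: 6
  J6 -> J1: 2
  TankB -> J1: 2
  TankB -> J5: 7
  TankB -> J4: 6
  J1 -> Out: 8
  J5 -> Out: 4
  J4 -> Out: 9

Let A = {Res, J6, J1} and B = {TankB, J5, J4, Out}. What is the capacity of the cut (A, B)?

14

Edges leaving {Res, J6, J1}: Res→TankB (6), J1→Out (8).
Cut capacity = 6 + 8 = 14.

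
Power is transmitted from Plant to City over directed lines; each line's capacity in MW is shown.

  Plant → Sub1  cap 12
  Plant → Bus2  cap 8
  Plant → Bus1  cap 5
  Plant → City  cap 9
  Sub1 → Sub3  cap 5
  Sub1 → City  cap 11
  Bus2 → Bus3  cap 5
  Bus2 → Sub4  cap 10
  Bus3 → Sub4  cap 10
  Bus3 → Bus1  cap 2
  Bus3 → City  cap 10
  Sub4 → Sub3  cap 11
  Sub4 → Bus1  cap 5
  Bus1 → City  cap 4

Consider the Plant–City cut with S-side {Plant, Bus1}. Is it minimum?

No — its capacity is 33, but the minimum cut has capacity 29.

Given cut capacity: 12 + 8 + 9 + 4 = 33.
Augment Plant→City: bottleneck 9, flow now 9.
Augment Plant→Sub1→City: bottleneck 11, flow now 20.
Augment Plant→Bus1→City: bottleneck 4, flow now 24.
Augment Plant→Bus2→Bus3→City: bottleneck 5, flow now 29.
No augmenting path remains; maximum flow = 29.
In the residual graph, reachable from Plant: {Plant, Sub1, Bus2, Sub4, Sub3, Bus1}.
Min-cut edges: Plant→City (9), Sub1→City (11), Bus2→Bus3 (5), Bus1→City (4); capacity 9 + 11 + 5 + 4 = 29.
Cut capacity 33 exceeds the max flow 29, so it is not minimum.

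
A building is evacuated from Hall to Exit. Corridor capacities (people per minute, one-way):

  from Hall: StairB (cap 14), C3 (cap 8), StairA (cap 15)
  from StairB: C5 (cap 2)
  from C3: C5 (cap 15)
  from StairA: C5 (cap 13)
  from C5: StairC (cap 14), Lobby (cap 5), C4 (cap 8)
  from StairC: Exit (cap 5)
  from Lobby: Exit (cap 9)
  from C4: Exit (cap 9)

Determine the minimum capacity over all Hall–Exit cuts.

18

Augment Hall→StairB→C5→StairC→Exit: bottleneck 2, flow now 2.
Augment Hall→C3→C5→StairC→Exit: bottleneck 3, flow now 5.
Augment Hall→C3→C5→Lobby→Exit: bottleneck 5, flow now 10.
Augment Hall→StairA→C5→C4→Exit: bottleneck 8, flow now 18.
No augmenting path remains; maximum flow = 18.
By max-flow min-cut, the minimum cut capacity equals the max flow.
In the residual graph, reachable from Hall: {Hall, StairB, C3, StairA, C5, StairC}.
Min-cut edges: C5→Lobby (5), C5→C4 (8), StairC→Exit (5); capacity 5 + 8 + 5 = 18.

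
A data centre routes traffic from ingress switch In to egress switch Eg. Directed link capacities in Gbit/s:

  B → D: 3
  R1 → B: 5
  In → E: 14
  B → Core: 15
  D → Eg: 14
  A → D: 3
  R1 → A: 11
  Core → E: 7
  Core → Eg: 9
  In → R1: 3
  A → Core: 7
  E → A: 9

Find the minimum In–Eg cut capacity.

Augment In→E→A→Core→Eg: bottleneck 7, flow now 7.
Augment In→E→A→D→Eg: bottleneck 2, flow now 9.
Augment In→R1→A→D→Eg: bottleneck 1, flow now 10.
Augment In→R1→B→Core→Eg: bottleneck 2, flow now 12.
No augmenting path remains; maximum flow = 12.
By max-flow min-cut, the minimum cut capacity equals the max flow.
In the residual graph, reachable from In: {In, E}.
Min-cut edges: In→R1 (3), E→A (9); capacity 3 + 9 = 12.

12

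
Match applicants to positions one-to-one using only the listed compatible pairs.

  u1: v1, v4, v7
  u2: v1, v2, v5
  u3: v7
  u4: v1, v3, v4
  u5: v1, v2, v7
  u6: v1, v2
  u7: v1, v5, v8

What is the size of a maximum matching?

7

Unit-capacity flow: source→left, listed edges, right→sink; max matching = max flow.
Augmenting path u1→v1 (+1); matched 1.
Augmenting path u2→v2 (+1); matched 2.
Augmenting path u3→v7 (+1); matched 3.
Augmenting path u4→v3 (+1); matched 4.
Augmenting path u7→v5 (+1); matched 5.
Augmenting path u5→v1→u1→v4 (+1); matched 6.
Augmenting path u6→v2→u2→v5→u7→v8 (+1); matched 7.
No augmenting path remains; maximum matching = 7.
König certificate: {u1, u2, u3, u4, u5, u6, u7} is a vertex cover of size 7 (every listed pair touches it), so no matching can be larger.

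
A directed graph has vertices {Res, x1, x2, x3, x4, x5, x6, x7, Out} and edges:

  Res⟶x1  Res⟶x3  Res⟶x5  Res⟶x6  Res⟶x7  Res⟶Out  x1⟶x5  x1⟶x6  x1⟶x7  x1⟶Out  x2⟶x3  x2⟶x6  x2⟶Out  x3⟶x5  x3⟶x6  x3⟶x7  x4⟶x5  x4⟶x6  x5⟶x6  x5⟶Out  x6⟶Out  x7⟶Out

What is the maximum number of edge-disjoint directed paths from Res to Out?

Assign every edge capacity 1; by Menger, the answer equals the max flow.
Path Res→Out (+1); total 1.
Path Res→x1→Out (+1); total 2.
Path Res→x5→Out (+1); total 3.
Path Res→x6→Out (+1); total 4.
Path Res→x7→Out (+1); total 5.
No residual Res→Out path; max flow = 5.
Certifying cut of size 5: {Res→Out, Res→x1, x5→Out, x6→Out, x7→Out}.

5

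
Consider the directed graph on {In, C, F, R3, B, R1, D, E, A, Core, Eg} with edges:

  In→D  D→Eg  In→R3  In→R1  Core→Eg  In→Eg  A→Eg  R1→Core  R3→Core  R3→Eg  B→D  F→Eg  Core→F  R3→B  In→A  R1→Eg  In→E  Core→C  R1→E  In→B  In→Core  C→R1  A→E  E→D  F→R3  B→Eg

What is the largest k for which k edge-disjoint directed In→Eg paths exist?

Assign every edge capacity 1; by Menger, the answer equals the max flow.
Path In→Eg (+1); total 1.
Path In→R3→Eg (+1); total 2.
Path In→B→Eg (+1); total 3.
Path In→R1→Eg (+1); total 4.
Path In→D→Eg (+1); total 5.
Path In→A→Eg (+1); total 6.
Path In→Core→Eg (+1); total 7.
No residual In→Eg path; max flow = 7.
Certifying cut of size 7: {D→Eg, In→A, In→B, In→Core, In→Eg, In→R1, In→R3}.

7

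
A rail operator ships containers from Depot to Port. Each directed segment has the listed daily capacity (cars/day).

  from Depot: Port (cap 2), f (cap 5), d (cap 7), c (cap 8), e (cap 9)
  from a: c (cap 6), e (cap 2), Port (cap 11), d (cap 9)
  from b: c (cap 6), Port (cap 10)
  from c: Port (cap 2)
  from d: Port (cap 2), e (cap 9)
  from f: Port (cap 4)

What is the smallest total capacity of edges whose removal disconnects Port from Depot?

Augment Depot→Port: bottleneck 2, flow now 2.
Augment Depot→c→Port: bottleneck 2, flow now 4.
Augment Depot→d→Port: bottleneck 2, flow now 6.
Augment Depot→f→Port: bottleneck 4, flow now 10.
No augmenting path remains; maximum flow = 10.
By max-flow min-cut, the minimum cut capacity equals the max flow.
In the residual graph, reachable from Depot: {Depot, c, d, e, f}.
Min-cut edges: Depot→Port (2), c→Port (2), d→Port (2), f→Port (4); capacity 2 + 2 + 2 + 4 = 10.

10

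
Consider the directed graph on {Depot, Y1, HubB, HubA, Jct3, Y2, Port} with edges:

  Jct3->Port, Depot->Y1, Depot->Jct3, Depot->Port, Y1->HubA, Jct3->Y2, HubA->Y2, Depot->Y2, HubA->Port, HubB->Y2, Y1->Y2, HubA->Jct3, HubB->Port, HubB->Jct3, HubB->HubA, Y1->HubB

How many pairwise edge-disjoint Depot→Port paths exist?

3

Assign every edge capacity 1; by Menger, the answer equals the max flow.
Path Depot→Port (+1); total 1.
Path Depot→Jct3→Port (+1); total 2.
Path Depot→Y1→HubB→Port (+1); total 3.
No residual Depot→Port path; max flow = 3.
Certifying cut of size 3: {Depot→Jct3, Depot→Port, Depot→Y1}.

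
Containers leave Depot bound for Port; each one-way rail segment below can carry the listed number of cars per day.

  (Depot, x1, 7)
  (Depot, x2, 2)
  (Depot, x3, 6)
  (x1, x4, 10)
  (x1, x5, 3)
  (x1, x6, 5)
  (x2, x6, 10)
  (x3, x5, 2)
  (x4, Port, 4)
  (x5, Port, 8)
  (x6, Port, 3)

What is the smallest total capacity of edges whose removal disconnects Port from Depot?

11

Augment Depot→x1→x4→Port: bottleneck 4, flow now 4.
Augment Depot→x1→x5→Port: bottleneck 3, flow now 7.
Augment Depot→x2→x6→Port: bottleneck 2, flow now 9.
Augment Depot→x3→x5→Port: bottleneck 2, flow now 11.
No augmenting path remains; maximum flow = 11.
By max-flow min-cut, the minimum cut capacity equals the max flow.
In the residual graph, reachable from Depot: {Depot, x3}.
Min-cut edges: Depot→x1 (7), Depot→x2 (2), x3→x5 (2); capacity 7 + 2 + 2 = 11.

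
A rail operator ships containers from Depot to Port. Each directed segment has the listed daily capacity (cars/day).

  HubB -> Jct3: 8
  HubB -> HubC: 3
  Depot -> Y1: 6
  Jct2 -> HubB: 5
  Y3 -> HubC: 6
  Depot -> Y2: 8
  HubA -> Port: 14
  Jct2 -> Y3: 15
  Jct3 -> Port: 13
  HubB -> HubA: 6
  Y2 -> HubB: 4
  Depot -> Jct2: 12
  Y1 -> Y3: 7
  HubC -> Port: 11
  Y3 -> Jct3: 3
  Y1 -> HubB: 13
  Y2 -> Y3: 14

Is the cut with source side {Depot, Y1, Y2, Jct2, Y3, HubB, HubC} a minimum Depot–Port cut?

No — its capacity is 28, but the minimum cut has capacity 24.

Given cut capacity: 3 + 8 + 6 + 11 = 28.
Augment Depot→Y1→Y3→Jct3→Port: bottleneck 3, flow now 3.
Augment Depot→Y1→Y3→HubC→Port: bottleneck 3, flow now 6.
Augment Depot→Y2→Y3→HubC→Port: bottleneck 3, flow now 9.
Augment Depot→Y2→HubB→Jct3→Port: bottleneck 4, flow now 13.
Augment Depot→Jct2→HubB→Jct3→Port: bottleneck 4, flow now 17.
Augment Depot→Jct2→HubB→HubC→Port: bottleneck 1, flow now 18.
Augment Depot→Y2→Y3→Y1→HubB→HubC→Port: bottleneck 1, flow now 19. (uses reverse residual edge)
Augment Depot→Jct2→Y3→Y1→HubB→HubC→Port: bottleneck 1, flow now 20. (uses reverse residual edge)
Augment Depot→Jct2→Y3→Y1→HubB→HubA→Port: bottleneck 4, flow now 24. (uses reverse residual edge)
No augmenting path remains; maximum flow = 24.
In the residual graph, reachable from Depot: {Depot, Y2, Jct2, Y3}.
Min-cut edges: Depot→Y1 (6), Y2→HubB (4), Jct2→HubB (5), Y3→Jct3 (3), Y3→HubC (6); capacity 6 + 4 + 5 + 3 + 6 = 24.
Cut capacity 28 exceeds the max flow 24, so it is not minimum.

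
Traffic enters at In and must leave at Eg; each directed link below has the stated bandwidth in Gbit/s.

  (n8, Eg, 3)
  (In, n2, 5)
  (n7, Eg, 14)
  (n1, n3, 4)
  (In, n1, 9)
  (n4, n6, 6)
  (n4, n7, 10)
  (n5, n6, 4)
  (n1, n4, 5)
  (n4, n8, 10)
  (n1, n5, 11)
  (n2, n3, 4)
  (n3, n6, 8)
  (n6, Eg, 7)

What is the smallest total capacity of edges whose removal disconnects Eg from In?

12

Augment In→n1→n3→n6→Eg: bottleneck 4, flow now 4.
Augment In→n1→n4→n6→Eg: bottleneck 3, flow now 7.
Augment In→n1→n4→n7→Eg: bottleneck 2, flow now 9.
Augment In→n2→n3→n6→n4→n7→Eg: bottleneck 3, flow now 12. (uses reverse residual edge)
No augmenting path remains; maximum flow = 12.
By max-flow min-cut, the minimum cut capacity equals the max flow.
In the residual graph, reachable from In: {In, n1, n2, n3, n5, n6}.
Min-cut edges: n1→n4 (5), n6→Eg (7); capacity 5 + 7 = 12.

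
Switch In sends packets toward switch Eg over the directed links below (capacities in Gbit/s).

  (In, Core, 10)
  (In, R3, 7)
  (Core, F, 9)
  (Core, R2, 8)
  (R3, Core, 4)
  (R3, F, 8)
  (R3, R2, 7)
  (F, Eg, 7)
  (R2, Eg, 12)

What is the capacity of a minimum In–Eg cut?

17

Augment In→Core→F→Eg: bottleneck 7, flow now 7.
Augment In→Core→R2→Eg: bottleneck 3, flow now 10.
Augment In→R3→R2→Eg: bottleneck 7, flow now 17.
No augmenting path remains; maximum flow = 17.
By max-flow min-cut, the minimum cut capacity equals the max flow.
In the residual graph, reachable from In: {In}.
Min-cut edges: In→Core (10), In→R3 (7); capacity 10 + 7 = 17.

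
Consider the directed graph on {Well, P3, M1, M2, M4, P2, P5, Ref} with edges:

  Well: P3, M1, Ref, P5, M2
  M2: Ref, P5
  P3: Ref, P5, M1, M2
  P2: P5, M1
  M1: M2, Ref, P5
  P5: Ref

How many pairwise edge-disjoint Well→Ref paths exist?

Assign every edge capacity 1; by Menger, the answer equals the max flow.
Path Well→Ref (+1); total 1.
Path Well→P3→Ref (+1); total 2.
Path Well→M1→Ref (+1); total 3.
Path Well→M2→Ref (+1); total 4.
Path Well→P5→Ref (+1); total 5.
No residual Well→Ref path; max flow = 5.
Certifying cut of size 5: {Well→M1, Well→M2, Well→P3, Well→P5, Well→Ref}.

5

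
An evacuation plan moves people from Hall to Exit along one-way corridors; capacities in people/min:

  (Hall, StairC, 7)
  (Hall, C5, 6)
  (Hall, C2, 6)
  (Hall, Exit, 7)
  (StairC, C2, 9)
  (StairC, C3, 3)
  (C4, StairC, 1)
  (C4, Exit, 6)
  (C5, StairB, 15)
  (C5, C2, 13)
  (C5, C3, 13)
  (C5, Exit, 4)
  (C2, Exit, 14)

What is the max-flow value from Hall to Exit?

Augment Hall→Exit: bottleneck 7, flow now 7.
Augment Hall→C5→Exit: bottleneck 4, flow now 11.
Augment Hall→C2→Exit: bottleneck 6, flow now 17.
Augment Hall→StairC→C2→Exit: bottleneck 7, flow now 24.
Augment Hall→C5→C2→Exit: bottleneck 1, flow now 25.
No augmenting path remains; maximum flow = 25.
In the residual graph, reachable from Hall: {Hall, StairC, C5, StairB, C2, C3}.
Min-cut edges: Hall→Exit (7), C5→Exit (4), C2→Exit (14); capacity 7 + 4 + 14 = 25.
This cut is saturated, so no flow can exceed 25.

25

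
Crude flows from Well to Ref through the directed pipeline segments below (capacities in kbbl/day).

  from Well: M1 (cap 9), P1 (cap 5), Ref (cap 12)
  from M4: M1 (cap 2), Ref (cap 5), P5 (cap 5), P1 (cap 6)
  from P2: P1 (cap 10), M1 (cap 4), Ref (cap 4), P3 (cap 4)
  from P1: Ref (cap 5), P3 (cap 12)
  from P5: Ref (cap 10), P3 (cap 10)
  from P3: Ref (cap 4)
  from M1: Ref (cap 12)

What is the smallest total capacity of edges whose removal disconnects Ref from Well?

Augment Well→Ref: bottleneck 12, flow now 12.
Augment Well→P1→Ref: bottleneck 5, flow now 17.
Augment Well→M1→Ref: bottleneck 9, flow now 26.
No augmenting path remains; maximum flow = 26.
By max-flow min-cut, the minimum cut capacity equals the max flow.
In the residual graph, reachable from Well: {Well}.
Min-cut edges: Well→P1 (5), Well→M1 (9), Well→Ref (12); capacity 5 + 9 + 12 = 26.

26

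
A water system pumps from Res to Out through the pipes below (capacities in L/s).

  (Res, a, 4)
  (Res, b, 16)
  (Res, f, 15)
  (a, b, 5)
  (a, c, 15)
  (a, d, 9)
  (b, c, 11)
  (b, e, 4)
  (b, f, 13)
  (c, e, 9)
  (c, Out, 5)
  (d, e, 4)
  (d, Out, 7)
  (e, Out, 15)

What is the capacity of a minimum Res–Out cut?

Augment Res→a→c→Out: bottleneck 4, flow now 4.
Augment Res→b→c→Out: bottleneck 1, flow now 5.
Augment Res→b→e→Out: bottleneck 4, flow now 9.
Augment Res→b→c→e→Out: bottleneck 9, flow now 18.
Augment Res→b→c→a→d→Out: bottleneck 1, flow now 19. (uses reverse residual edge)
No augmenting path remains; maximum flow = 19.
By max-flow min-cut, the minimum cut capacity equals the max flow.
In the residual graph, reachable from Res: {Res, b, f}.
Min-cut edges: Res→a (4), b→c (11), b→e (4); capacity 4 + 11 + 4 = 19.

19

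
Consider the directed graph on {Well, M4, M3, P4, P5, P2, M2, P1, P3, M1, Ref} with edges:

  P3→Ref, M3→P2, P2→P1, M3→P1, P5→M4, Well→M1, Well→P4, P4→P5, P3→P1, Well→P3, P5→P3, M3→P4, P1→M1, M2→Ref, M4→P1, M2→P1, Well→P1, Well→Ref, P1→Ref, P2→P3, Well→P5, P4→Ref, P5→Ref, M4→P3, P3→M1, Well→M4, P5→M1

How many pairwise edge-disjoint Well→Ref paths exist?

5

Assign every edge capacity 1; by Menger, the answer equals the max flow.
Path Well→Ref (+1); total 1.
Path Well→P4→Ref (+1); total 2.
Path Well→P5→Ref (+1); total 3.
Path Well→P1→Ref (+1); total 4.
Path Well→P3→Ref (+1); total 5.
No residual Well→Ref path; max flow = 5.
Certifying cut of size 5: {P1→Ref, P3→Ref, Well→P4, Well→P5, Well→Ref}.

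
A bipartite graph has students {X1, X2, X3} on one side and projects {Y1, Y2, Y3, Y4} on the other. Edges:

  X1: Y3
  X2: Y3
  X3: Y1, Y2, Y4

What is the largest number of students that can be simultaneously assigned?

2

Unit-capacity flow: source→left, listed edges, right→sink; max matching = max flow.
Augmenting path X1→Y3 (+1); matched 1.
Augmenting path X3→Y1 (+1); matched 2.
No augmenting path remains; maximum matching = 2.
König certificate: {X3, Y3} is a vertex cover of size 2 (every listed pair touches it), so no matching can be larger.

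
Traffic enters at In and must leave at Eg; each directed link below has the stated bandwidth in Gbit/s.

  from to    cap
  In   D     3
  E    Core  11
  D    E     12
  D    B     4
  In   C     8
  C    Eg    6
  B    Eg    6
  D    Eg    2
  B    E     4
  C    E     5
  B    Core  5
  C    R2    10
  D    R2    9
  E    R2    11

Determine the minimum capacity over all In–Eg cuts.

9

Augment In→D→Eg: bottleneck 2, flow now 2.
Augment In→C→Eg: bottleneck 6, flow now 8.
Augment In→D→B→Eg: bottleneck 1, flow now 9.
No augmenting path remains; maximum flow = 9.
By max-flow min-cut, the minimum cut capacity equals the max flow.
In the residual graph, reachable from In: {In, C, E, Core, R2}.
Min-cut edges: In→D (3), C→Eg (6); capacity 3 + 6 = 9.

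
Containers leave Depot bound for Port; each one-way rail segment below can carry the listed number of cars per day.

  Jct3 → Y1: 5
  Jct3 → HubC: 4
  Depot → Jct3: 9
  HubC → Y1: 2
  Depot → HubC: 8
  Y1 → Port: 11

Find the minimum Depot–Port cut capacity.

7

Augment Depot→HubC→Y1→Port: bottleneck 2, flow now 2.
Augment Depot→Jct3→Y1→Port: bottleneck 5, flow now 7.
No augmenting path remains; maximum flow = 7.
By max-flow min-cut, the minimum cut capacity equals the max flow.
In the residual graph, reachable from Depot: {Depot, HubC, Jct3}.
Min-cut edges: HubC→Y1 (2), Jct3→Y1 (5); capacity 2 + 5 = 7.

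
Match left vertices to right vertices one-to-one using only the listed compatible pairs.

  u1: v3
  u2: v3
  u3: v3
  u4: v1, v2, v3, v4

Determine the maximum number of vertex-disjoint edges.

2

Unit-capacity flow: source→left, listed edges, right→sink; max matching = max flow.
Augmenting path u1→v3 (+1); matched 1.
Augmenting path u4→v1 (+1); matched 2.
No augmenting path remains; maximum matching = 2.
König certificate: {u4, v3} is a vertex cover of size 2 (every listed pair touches it), so no matching can be larger.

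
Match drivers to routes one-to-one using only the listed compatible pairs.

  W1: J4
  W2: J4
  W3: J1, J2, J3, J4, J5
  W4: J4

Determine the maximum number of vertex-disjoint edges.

Unit-capacity flow: source→left, listed edges, right→sink; max matching = max flow.
Augmenting path W1→J4 (+1); matched 1.
Augmenting path W3→J1 (+1); matched 2.
No augmenting path remains; maximum matching = 2.
König certificate: {W3, J4} is a vertex cover of size 2 (every listed pair touches it), so no matching can be larger.

2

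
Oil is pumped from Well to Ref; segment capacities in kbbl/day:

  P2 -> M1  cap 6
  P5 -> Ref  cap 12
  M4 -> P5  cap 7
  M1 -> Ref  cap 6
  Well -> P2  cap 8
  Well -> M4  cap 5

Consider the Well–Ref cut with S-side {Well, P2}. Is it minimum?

Yes — it is a minimum cut (capacity 11).

Given cut capacity: 5 + 6 = 11.
Augment Well→P2→M1→Ref: bottleneck 6, flow now 6.
Augment Well→M4→P5→Ref: bottleneck 5, flow now 11.
No augmenting path remains; maximum flow = 11.
Cut capacity 11 equals the max flow, so it is a minimum cut.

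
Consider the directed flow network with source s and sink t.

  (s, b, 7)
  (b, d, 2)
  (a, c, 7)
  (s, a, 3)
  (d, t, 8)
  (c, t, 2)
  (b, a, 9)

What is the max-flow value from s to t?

4

Augment s→a→c→t: bottleneck 2, flow now 2.
Augment s→b→d→t: bottleneck 2, flow now 4.
No augmenting path remains; maximum flow = 4.
In the residual graph, reachable from s: {s, a, b, c}.
Min-cut edges: b→d (2), c→t (2); capacity 2 + 2 = 4.
This cut is saturated, so no flow can exceed 4.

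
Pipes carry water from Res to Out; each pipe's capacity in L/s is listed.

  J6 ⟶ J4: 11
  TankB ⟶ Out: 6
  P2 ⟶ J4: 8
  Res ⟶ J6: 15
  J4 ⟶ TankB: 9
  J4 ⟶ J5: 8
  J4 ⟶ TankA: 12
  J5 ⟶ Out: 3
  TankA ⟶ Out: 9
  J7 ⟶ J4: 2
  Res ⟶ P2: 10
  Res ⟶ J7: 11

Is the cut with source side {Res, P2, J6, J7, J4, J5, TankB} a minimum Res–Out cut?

Given cut capacity: 12 + 3 + 6 = 21.
Augment Res→P2→J4→J5→Out: bottleneck 3, flow now 3.
Augment Res→P2→J4→TankA→Out: bottleneck 5, flow now 8.
Augment Res→J6→J4→TankA→Out: bottleneck 4, flow now 12.
Augment Res→J6→J4→TankB→Out: bottleneck 6, flow now 18.
No augmenting path remains; maximum flow = 18.
In the residual graph, reachable from Res: {Res, P2, J6, J7, J4, J5, TankA, TankB}.
Min-cut edges: J5→Out (3), TankA→Out (9), TankB→Out (6); capacity 3 + 9 + 6 = 18.
Cut capacity 21 exceeds the max flow 18, so it is not minimum.

No — its capacity is 21, but the minimum cut has capacity 18.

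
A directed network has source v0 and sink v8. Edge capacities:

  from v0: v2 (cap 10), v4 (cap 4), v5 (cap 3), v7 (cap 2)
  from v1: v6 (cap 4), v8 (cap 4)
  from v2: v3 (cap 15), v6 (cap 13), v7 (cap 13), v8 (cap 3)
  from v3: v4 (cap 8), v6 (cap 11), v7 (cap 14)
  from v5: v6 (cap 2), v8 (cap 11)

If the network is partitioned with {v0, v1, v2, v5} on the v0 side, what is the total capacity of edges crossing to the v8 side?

Edges leaving {v0, v1, v2, v5}: v0→v4 (4), v0→v7 (2), v1→v6 (4), v1→v8 (4), v2→v3 (15), v2→v6 (13), v2→v7 (13), v2→v8 (3), v5→v6 (2), v5→v8 (11).
Cut capacity = 4 + 2 + 4 + 4 + 15 + 13 + 13 + 3 + 2 + 11 = 71.

71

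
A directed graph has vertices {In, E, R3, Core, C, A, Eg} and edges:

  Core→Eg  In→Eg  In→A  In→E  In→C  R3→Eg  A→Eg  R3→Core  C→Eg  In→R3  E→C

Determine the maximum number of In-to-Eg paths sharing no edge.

4

Assign every edge capacity 1; by Menger, the answer equals the max flow.
Path In→Eg (+1); total 1.
Path In→R3→Eg (+1); total 2.
Path In→C→Eg (+1); total 3.
Path In→A→Eg (+1); total 4.
No residual In→Eg path; max flow = 4.
Certifying cut of size 4: {C→Eg, In→A, In→Eg, In→R3}.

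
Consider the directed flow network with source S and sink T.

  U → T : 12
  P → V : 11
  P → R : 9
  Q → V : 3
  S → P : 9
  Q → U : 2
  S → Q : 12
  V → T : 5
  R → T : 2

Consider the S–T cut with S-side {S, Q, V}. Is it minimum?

No — its capacity is 16, but the minimum cut has capacity 9.

Given cut capacity: 9 + 2 + 5 = 16.
Augment S→P→R→T: bottleneck 2, flow now 2.
Augment S→P→V→T: bottleneck 5, flow now 7.
Augment S→Q→U→T: bottleneck 2, flow now 9.
No augmenting path remains; maximum flow = 9.
In the residual graph, reachable from S: {S, P, Q, R, V}.
Min-cut edges: Q→U (2), R→T (2), V→T (5); capacity 2 + 2 + 5 = 9.
Cut capacity 16 exceeds the max flow 9, so it is not minimum.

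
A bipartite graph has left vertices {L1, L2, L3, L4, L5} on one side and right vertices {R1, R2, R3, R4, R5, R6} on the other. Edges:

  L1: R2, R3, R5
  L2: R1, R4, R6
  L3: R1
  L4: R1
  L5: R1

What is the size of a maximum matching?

Unit-capacity flow: source→left, listed edges, right→sink; max matching = max flow.
Augmenting path L1→R2 (+1); matched 1.
Augmenting path L2→R1 (+1); matched 2.
Augmenting path L3→R1→L2→R4 (+1); matched 3.
No augmenting path remains; maximum matching = 3.
König certificate: {L1, L2, R1} is a vertex cover of size 3 (every listed pair touches it), so no matching can be larger.

3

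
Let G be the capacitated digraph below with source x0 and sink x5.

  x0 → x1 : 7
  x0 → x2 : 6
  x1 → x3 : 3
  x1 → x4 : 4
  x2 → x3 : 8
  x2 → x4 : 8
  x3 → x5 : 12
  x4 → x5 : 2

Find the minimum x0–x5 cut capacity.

11

Augment x0→x1→x3→x5: bottleneck 3, flow now 3.
Augment x0→x1→x4→x5: bottleneck 2, flow now 5.
Augment x0→x2→x3→x5: bottleneck 6, flow now 11.
No augmenting path remains; maximum flow = 11.
By max-flow min-cut, the minimum cut capacity equals the max flow.
In the residual graph, reachable from x0: {x0, x1, x4}.
Min-cut edges: x0→x2 (6), x1→x3 (3), x4→x5 (2); capacity 6 + 3 + 2 = 11.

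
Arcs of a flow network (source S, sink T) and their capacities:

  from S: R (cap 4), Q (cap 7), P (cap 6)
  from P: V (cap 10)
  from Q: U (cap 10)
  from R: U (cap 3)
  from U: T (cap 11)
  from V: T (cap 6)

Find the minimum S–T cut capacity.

Augment S→P→V→T: bottleneck 6, flow now 6.
Augment S→Q→U→T: bottleneck 7, flow now 13.
Augment S→R→U→T: bottleneck 3, flow now 16.
No augmenting path remains; maximum flow = 16.
By max-flow min-cut, the minimum cut capacity equals the max flow.
In the residual graph, reachable from S: {S, R}.
Min-cut edges: S→P (6), S→Q (7), R→U (3); capacity 6 + 7 + 3 = 16.

16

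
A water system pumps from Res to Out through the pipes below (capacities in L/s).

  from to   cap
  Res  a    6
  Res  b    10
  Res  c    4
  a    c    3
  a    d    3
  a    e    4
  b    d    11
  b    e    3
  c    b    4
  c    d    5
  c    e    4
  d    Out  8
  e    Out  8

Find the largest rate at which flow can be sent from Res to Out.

16

Augment Res→a→d→Out: bottleneck 3, flow now 3.
Augment Res→a→e→Out: bottleneck 3, flow now 6.
Augment Res→b→d→Out: bottleneck 5, flow now 11.
Augment Res→b→e→Out: bottleneck 3, flow now 14.
Augment Res→c→e→Out: bottleneck 2, flow now 16.
No augmenting path remains; maximum flow = 16.
In the residual graph, reachable from Res: {Res, a, b, c, d, e}.
Min-cut edges: d→Out (8), e→Out (8); capacity 8 + 8 = 16.
This cut is saturated, so no flow can exceed 16.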